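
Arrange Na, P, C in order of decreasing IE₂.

Na, C, P

The second ionization energy removes an electron from the +1 ion. For each element: Na⁺ is the bare [Ne] core; P⁺ still has 4 valence electrons; C⁺ still has 3 valence electrons.
Pulling an electron out of a noble-gas core costs far more than removing a remaining valence electron, so Na sits at the high end of IE_2.
Valence configurations: P⁺ [Ne]3s²3p², C⁺ [He]2s²2p¹.
Approximate IE_2 values (kJ/mol): Na 4562, P 1907, C 2353.
Putting it together, IE_2: P < C < Na.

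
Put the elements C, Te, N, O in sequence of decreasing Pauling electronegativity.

C is in period 2, group 14; N is in period 2, group 15; O is in period 2, group 16; Te is in period 5, group 16.
Smaller atoms with higher effective nuclear charge are more electronegative.
Here both period and group differ, so the two effects have to be weighed against each other.
C > Te: period and group pull opposite ways; the down-group shift dominates (2.55 vs 2.10).
N > C: N lies to the right of C in period 2, so the across-period effect alone puts N higher.
O > N: O lies to the right of N in period 2, so the across-period effect alone puts O higher.
Approximate values (Pauling): C 2.55, N 3.04, O 3.44, Te 2.10.
So from highest to lowest: O > N > C > Te.

O > N > C > Te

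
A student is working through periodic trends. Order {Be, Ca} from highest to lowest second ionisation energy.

Be > Ca

The second ionization energy removes an electron from the +1 ion. For each element: Be⁺ still has 1 valence electron; Ca⁺ still has 1 valence electron.
All are still removing valence electrons, so compare the +1 ions as you would atoms: IE_2 generally rises across a period (higher Z_eff) and falls down a group (larger shell), subject to the usual subshell exceptions.
Valence configurations: Be⁺ [He]2s¹, Ca⁺ [Ar]4s¹.
The numbers (kJ/mol): Be 1757, Ca 1145.
So the second ionization energies run Ca < Be.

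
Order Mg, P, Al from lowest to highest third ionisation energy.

Al < P < Mg

After 2 electrons have been removed, what remains? Mg²⁺ is the bare [Ne] core; P²⁺ still has 3 valence electrons; Al²⁺ still has 1 valence electron.
Core electrons are held far more tightly than valence electrons, so Mg tops the IE_3 order.
Valence configurations: P²⁺ [Ne]3s²3p¹, Al²⁺ [Ne]3s¹.
Approximate IE_3 values (kJ/mol): Mg 7733, P 2914, Al 2745.
Putting it together, IE_3: Al < P < Mg.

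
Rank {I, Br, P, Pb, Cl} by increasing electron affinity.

P is in period 3, group 15; Cl is in period 3, group 17; Br is in period 4, group 17; I is in period 5, group 17; Pb is in period 6, group 14.
EA tends to increase across a period and decrease down a group, though the pattern is less regular than for IE or radius.
Here both period and group differ, so the two effects have to be weighed against each other.
P > Pb: relative to Pb, both the across-period and down-group shifts push P's electron affinity up.
I > P: the two effects oppose for this pair; the across-period effect wins (295 vs 72 kJ/mol).
Br > I: Br sits above I in group 17, so the down-group effect alone puts Br higher.
Cl > Br: Cl sits above Br in group 17, so the down-group effect alone puts Cl higher.
For reference (kJ/mol): P 72, Cl 349, Br 325, I 295, Pb 35.
So from lowest to highest: Pb < P < I < Br < Cl.

Pb < P < I < Br < Cl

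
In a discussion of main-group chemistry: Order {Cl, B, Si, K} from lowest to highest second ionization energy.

Si < Cl < B < K

Consider each +1 ion: Cl⁺ still has 6 valence electrons; B⁺ still has 2 valence electrons; Si⁺ still has 3 valence electrons; K⁺ is the bare [Ar] core.
Breaking into a closed-shell core is much more expensive than removing a leftover valence electron — K has the largest IE_2 here.
Valence configurations: Cl⁺ [Ne]3s²3p⁴, B⁺ [He]2s², Si⁺ [Ne]3s²3p¹.
The numbers (kJ/mol): Cl 2298, B 2427, Si 1577, K 3052.
Hence IE_2: Si < Cl < B < K.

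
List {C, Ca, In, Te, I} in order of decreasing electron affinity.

I > Te > C > In > Ca

C is in period 2, group 14; Ca is in period 4, group 2; In is in period 5, group 13; Te is in period 5, group 16; I is in period 5, group 17.
Adding an electron releases more energy for atoms nearer the top right (short of the noble gases).
Neither a single period nor a single group — weigh both effects.
In > Ca: period and group pull opposite ways; the across-period shift dominates (29 vs 2 kJ/mol).
C > In: both effects reinforce here, so C is clearly the higher of the two.
Te > C: period and group pull opposite ways; the across-period shift dominates (190 vs 122 kJ/mol).
I > Te: both are in period 5; the period trend gives I the larger value.
For reference (kJ/mol): C 122, Ca 2, In 29, Te 190, I 295.
So from highest to lowest: I > Te > C > In > Ca.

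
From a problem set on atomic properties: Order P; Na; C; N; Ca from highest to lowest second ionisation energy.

Na > N > C > P > Ca

The second ionization energy removes an electron from the +1 ion. For each element: P⁺ still has 4 valence electrons; Na⁺ is the bare [Ne] core; C⁺ still has 3 valence electrons; N⁺ still has 4 valence electrons; Ca⁺ still has 1 valence electron.
Pulling an electron out of a noble-gas core costs far more than removing a remaining valence electron, so Na sits at the high end of IE_2.
Valence configurations: P⁺ [Ne]3s²3p², C⁺ [He]2s²2p¹, N⁺ [He]2s²2p², Ca⁺ [Ar]4s¹.
Tabulated IE_2 (kJ/mol): P 1907, Na 4562, C 2353, N 2856, Ca 1145.
So the second ionization energies run Ca < P < C < N < Na.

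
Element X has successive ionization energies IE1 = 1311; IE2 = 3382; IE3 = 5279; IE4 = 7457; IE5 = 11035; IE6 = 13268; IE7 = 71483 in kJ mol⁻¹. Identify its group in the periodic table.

Look for the largest jump between consecutive ionization energies: IE7/IE6 ≈ 5.4, far larger than any earlier ratio.
That jump marks the point where a core electron is being removed. So the atom has 6 valence electrons.
A main-group element with 6 valence electrons is in group 16.

Group 16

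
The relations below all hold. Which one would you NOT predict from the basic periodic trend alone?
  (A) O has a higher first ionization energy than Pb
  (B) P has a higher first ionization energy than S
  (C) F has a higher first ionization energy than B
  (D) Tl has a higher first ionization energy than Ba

(B)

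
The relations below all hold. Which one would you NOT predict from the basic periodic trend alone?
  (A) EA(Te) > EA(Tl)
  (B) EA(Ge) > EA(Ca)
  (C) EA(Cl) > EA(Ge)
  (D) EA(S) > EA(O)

(D)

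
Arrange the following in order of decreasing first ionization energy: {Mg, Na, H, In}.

H > Mg > In > Na

H is in period 1, group 1; Na is in period 3, group 1; Mg is in period 3, group 2; In is in period 5, group 13.
IE₁ increases left→right with effective nuclear charge and decreases top→bottom as the valence shell moves farther out.
Here both period and group differ, so the two effects have to be weighed against each other.
In > Na: period and group pull opposite ways; the across-period shift dominates (558 vs 496 kJ/mol).
Mg > In: period and group pull opposite ways; the down-group shift dominates (738 vs 558 kJ/mol).
H > Mg: the two effects oppose for this pair; the down-group effect wins (1312 vs 738 kJ/mol).
Tabulated first ionization energy (kJ/mol): H 1312, Na 496, Mg 738, In 558.
So from highest to lowest: H > Mg > In > Na.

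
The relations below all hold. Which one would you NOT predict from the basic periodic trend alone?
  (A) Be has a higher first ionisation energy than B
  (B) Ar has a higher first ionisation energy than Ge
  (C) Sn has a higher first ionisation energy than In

The general trend: first ionisation energy increases across a period and decreases down a group.
(A) Be (period 2, group 2) vs B (period 2, group 13): the stated order contradicts the simple trend.
(B) Ar (period 3, group 18) vs Ge (period 4, group 14): the stated order agrees with the simple trend.
(C) Sn (period 5, group 14) vs In (period 5, group 13): the stated order agrees with the simple trend.
The exception is (A): removing B's lone 2p electron is easier than breaking Be's filled 2s².

(A)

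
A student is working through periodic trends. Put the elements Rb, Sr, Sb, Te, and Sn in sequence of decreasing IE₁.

Rb is in period 5, group 1; Sr is in period 5, group 2; Sn is in period 5, group 14; Sb is in period 5, group 15; Te is in period 5, group 16.
IE₁ increases left→right with effective nuclear charge and decreases top→bottom as the valence shell moves farther out.
All lie in period 5, so first ionization energy increases left to right.
So from highest to lowest: Te > Sb > Sn > Sr > Rb.

Te > Sb > Sn > Sr > Rb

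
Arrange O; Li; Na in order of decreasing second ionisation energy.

Li > Na > O

After 1 electron has been removed, what remains? O⁺ still has 5 valence electrons; Li⁺ is the bare [He] core; Na⁺ is the bare [Ne] core.
Breaking into a closed-shell core is much more expensive than removing a leftover valence electron — Na and Li have the largest IE_2 here.
Approximate IE_2 values (kJ/mol): O 3388, Li 7298, Na 4562.
Hence IE_2: O < Na < Li.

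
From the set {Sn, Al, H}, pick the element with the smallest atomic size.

H

H is in period 1, group 1; Al is in period 3, group 13; Sn is in period 5, group 14.
Radius decreases left→right (rising Z_eff, same n) and increases top→bottom (higher n).
Here both period and group differ, so the two effects have to be weighed against each other.
Al > H: the two effects oppose for this pair; the down-group effect wins (126 vs 32 pm).
Sn > Al: the two effects oppose for this pair; the down-group effect wins (140 vs 126 pm).
Approximate values (pm): H 32, Al 126, Sn 140.
The smallest atomic size among these belongs to H.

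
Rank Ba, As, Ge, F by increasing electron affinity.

F is in period 2, group 17; Ge is in period 4, group 14; As is in period 4, group 15; Ba is in period 6, group 2.
Electron affinity generally becomes more exothermic across a period toward the halogens and less exothermic down a group.
Here both period and group differ, so the two effects have to be weighed against each other.
As > Ba: both effects reinforce here, so As is clearly the higher of the two.
Ge > As: this pair runs against the simple trend — see the exception note.
F > Ge: both effects reinforce here, so F is clearly the higher of the two.
Note the exception: Ge has a higher electron affinity than As, contrary to the simple trend — adding an electron to As's half-filled 4p³ is unfavourable, so Ge (4p²) has the more exothermic EA.
Approximate values (kJ/mol): F 328, Ge 119, As 78, Ba 14.
So from lowest to highest: Ba < As < Ge < F.

Ba < As < Ge < F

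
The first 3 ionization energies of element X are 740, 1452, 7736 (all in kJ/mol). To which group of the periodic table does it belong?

Look for the largest jump between consecutive ionization energies: IE3/IE2 ≈ 5.3, far larger than any earlier ratio.
That jump marks the point where a core electron is being removed. So the atom has 2 valence electrons.
A main-group element with 2 valence electrons is in group 2.

Group 2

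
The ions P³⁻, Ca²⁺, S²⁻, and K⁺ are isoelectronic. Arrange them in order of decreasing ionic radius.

All of these have 18 electrons, so size is governed by nuclear charge alone: the more protons, the stronger the pull on the same electron cloud, and the smaller the ion.
Nuclear charges: Ca²⁺ (Z=20), K⁺ (Z=19), S²⁻ (Z=16), P³⁻ (Z=15).
Largest to smallest: P³⁻ > S²⁻ > K⁺ > Ca²⁺.

P³⁻ > S²⁻ > K⁺ > Ca²⁺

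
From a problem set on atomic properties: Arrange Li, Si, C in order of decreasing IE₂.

Consider each +1 ion: Li⁺ is the bare [He] core; Si⁺ still has 3 valence electrons; C⁺ still has 3 valence electrons.
Core electrons are held far more tightly than valence electrons, so Li tops the IE_2 order.
Valence configurations: Si⁺ [Ne]3s²3p¹, C⁺ [He]2s²2p¹.
Tabulated IE_2 (kJ/mol): Li 7298, Si 1577, C 2353.
Putting it together, IE_2: Si < C < Li.

Li, C, Si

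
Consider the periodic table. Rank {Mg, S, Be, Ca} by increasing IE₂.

IE_2 is the cost of taking one more electron from the +1 cation: Mg⁺ still has 1 valence electron; S⁺ still has 5 valence electrons; Be⁺ still has 1 valence electron; Ca⁺ still has 1 valence electron.
All are still removing valence electrons, so compare the +1 ions as you would atoms: IE_2 generally rises across a period (higher Z_eff) and falls down a group (larger shell), subject to the usual subshell exceptions.
Valence configurations: Mg⁺ [Ne]3s¹, S⁺ [Ne]3s²3p³, Be⁺ [He]2s¹, Ca⁺ [Ar]4s¹.
Tabulated IE_2 (kJ/mol): Mg 1451, S 2252, Be 1757, Ca 1145.
Overall IE_2 order: Ca < Mg < Be < S.

Ca < Mg < Be < S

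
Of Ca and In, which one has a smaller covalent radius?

In

Across a period the added protons contract the valence shell; down a group each new principal shell makes the atom larger.
These sit on a diagonal, where the across-period and down-group effects partly cancel.
Ca > In: the two effects oppose for this pair; the across-period effect wins (171 vs 142 pm).
Approximate values (pm): Ca 171, In 142.
So In has the smaller covalent radius (In < Ca).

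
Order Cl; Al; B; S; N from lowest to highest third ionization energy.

Al < S < B < Cl < N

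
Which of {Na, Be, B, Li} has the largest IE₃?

Be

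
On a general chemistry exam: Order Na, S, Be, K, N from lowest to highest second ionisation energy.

Be < S < N < K < Na

IE_2 is the cost of taking one more electron from the +1 cation: Na⁺ is the bare [Ne] core; S⁺ still has 5 valence electrons; Be⁺ still has 1 valence electron; K⁺ is the bare [Ar] core; N⁺ still has 4 valence electrons.
Pulling an electron out of a noble-gas core costs far more than removing a remaining valence electron, so K and Na sit at the high end of IE_2.
Valence configurations: S⁺ [Ne]3s²3p³, Be⁺ [He]2s¹, N⁺ [He]2s²2p².
Approximate IE_2 values (kJ/mol): Na 4562, S 2252, Be 1757, K 3052, N 2856.
Overall IE_2 order: Be < S < N < K < Na.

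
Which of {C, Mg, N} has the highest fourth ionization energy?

Mg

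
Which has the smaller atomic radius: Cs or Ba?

Cs is in period 6, group 1; Ba is in period 6, group 2.
Radius decreases left→right (rising Z_eff, same n) and increases top→bottom (higher n).
All lie in period 6, so atomic radius increases right to left.
So Ba has the smaller atomic radius (Ba < Cs).

Ba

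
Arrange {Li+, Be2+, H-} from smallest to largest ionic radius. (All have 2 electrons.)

Be2+, Li+, H-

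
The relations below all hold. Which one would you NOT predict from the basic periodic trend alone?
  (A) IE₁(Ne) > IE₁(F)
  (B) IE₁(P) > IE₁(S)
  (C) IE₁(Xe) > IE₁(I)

(B)

The general trend: first ionization energy increases across a period and decreases down a group.
(A) Ne (period 2, group 18) vs F (period 2, group 17): the stated order agrees with the simple trend.
(B) P (period 3, group 15) vs S (period 3, group 16): the stated order contradicts the simple trend.
(C) Xe (period 5, group 18) vs I (period 5, group 17): the stated order agrees with the simple trend.
The exception is (B): S (3p⁴) ionizes more easily than half-filled P (3p³) because the paired 3p electron in S is pushed out by e⁻–e⁻ repulsion.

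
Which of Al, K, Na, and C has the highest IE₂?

Na

IE_2 is the cost of taking one more electron from the +1 cation: Al⁺ still has 2 valence electrons; K⁺ is the bare [Ar] core; Na⁺ is the bare [Ne] core; C⁺ still has 3 valence electrons.
Breaking into a closed-shell core is much more expensive than removing a leftover valence electron — K and Na have the largest IE_2 here.
Valence configurations: Al⁺ [Ne]3s², C⁺ [He]2s²2p¹.
The numbers (kJ/mol): Al 1817, K 3052, Na 4562, C 2353.
Overall IE_2 order: Al < C < K < Na.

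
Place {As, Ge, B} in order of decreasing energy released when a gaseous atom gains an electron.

Atoms with high Z_eff and room in the valence shell (especially the halogens) have the most exothermic electron affinities.
These span different periods and groups, so the two trends combine.
As > B: the two effects oppose for this pair; the across-period effect wins (78 vs 27 kJ/mol).
Ge > As: this pair runs against the simple trend — see the exception note.
Note the exception: Ge has a higher electron affinity than As, contrary to the simple trend — adding an electron to As's half-filled 4p³ is unfavourable, so Ge (4p²) has the more exothermic EA.
For reference (kJ/mol): B 27, Ge 119, As 78.
So from highest to lowest: Ge > As > B.

Ge, As, B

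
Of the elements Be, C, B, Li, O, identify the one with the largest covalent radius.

Li

Li is in period 2, group 1; Be is in period 2, group 2; B is in period 2, group 13; C is in period 2, group 14; O is in period 2, group 16.
Moving right in a period, electrons are added to the same shell under a stronger nuclear pull, so atoms get smaller; moving down, a new shell is opened and atoms get larger.
All lie in period 2, so atomic radius increases right to left.
The largest covalent radius among these belongs to Li.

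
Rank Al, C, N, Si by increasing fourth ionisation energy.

After 3 electrons have been removed, what remains? Al³⁺ is the bare [Ne] core; C³⁺ still has 1 valence electron; N³⁺ still has 2 valence electrons; Si³⁺ still has 1 valence electron.
Breaking into a closed-shell core is much more expensive than removing a leftover valence electron — Al has the largest IE_4 here.
Valence configurations: C³⁺ [He]2s¹, N³⁺ [He]2s², Si³⁺ [Ne]3s¹.
The numbers (kJ/mol): Al 11577, C 6223, N 7475, Si 4356.
Overall IE_4 order: Si < C < N < Al.

Si < C < N < Al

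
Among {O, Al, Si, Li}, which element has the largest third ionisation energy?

Li

The third ionization energy removes an electron from the +2 ion. For each element: O²⁺ still has 4 valence electrons; Al²⁺ still has 1 valence electron; Si²⁺ still has 2 valence electrons; Li²⁺ is already 1 electron into the core.
Pulling an electron out of a noble-gas core costs far more than removing a remaining valence electron, so Li sits at the high end of IE_3.
Valence configurations: O²⁺ [He]2s²2p², Al²⁺ [Ne]3s¹, Si²⁺ [Ne]3s².
Tabulated IE_3 (kJ/mol): O 5300, Al 2745, Si 3232, Li 11815.
Putting it together, IE_3: Al < Si < O < Li.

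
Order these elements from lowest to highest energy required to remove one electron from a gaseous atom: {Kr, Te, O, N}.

Te < O < Kr < N

N is in period 2, group 15; O is in period 2, group 16; Kr is in period 4, group 18; Te is in period 5, group 16.
First ionization energy rises across a period (greater Z_eff holds electrons more tightly) and falls down a group (valence electrons are farther from the nucleus).
These span different periods and groups, so the two trends combine.
O > Te: O sits above Te in group 16, so the down-group effect alone puts O higher.
Kr > O: the two effects oppose for this pair; the across-period effect wins (1351 vs 1314 kJ/mol).
N > Kr: period and group pull opposite ways; the down-group shift dominates (1402 vs 1351 kJ/mol).
Note the exception: N has a higher first ionization energy than O, contrary to the simple trend — pairing an electron in O's 2p⁴ costs repulsion energy, so O ionizes more easily than half-filled N (2p³).
Tabulated first ionization energy (kJ/mol): N 1402, O 1314, Kr 1351, Te 869.
So from lowest to highest: Te < O < Kr < N.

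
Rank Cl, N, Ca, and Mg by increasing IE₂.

Ca < Mg < Cl < N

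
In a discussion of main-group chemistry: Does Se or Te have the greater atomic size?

Se is in period 4, group 16; Te is in period 5, group 16.
Radius decreases left→right (rising Z_eff, same n) and increases top→bottom (higher n).
All are in group 16, so atomic radius increases down the group.
So Te has the greater atomic size (Te > Se).

Te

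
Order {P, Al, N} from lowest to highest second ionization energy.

Consider each +1 ion: P⁺ still has 4 valence electrons; Al⁺ still has 2 valence electrons; N⁺ still has 4 valence electrons.
All are still removing valence electrons, so compare the +1 ions as you would atoms: IE_2 generally rises across a period (higher Z_eff) and falls down a group (larger shell), subject to the usual subshell exceptions.
Valence configurations: P⁺ [Ne]3s²3p², Al⁺ [Ne]3s², N⁺ [He]2s²2p².
Approximate IE_2 values (kJ/mol): P 1907, Al 1817, N 2856.
So the second ionization energies run Al < P < N.

Al, P, N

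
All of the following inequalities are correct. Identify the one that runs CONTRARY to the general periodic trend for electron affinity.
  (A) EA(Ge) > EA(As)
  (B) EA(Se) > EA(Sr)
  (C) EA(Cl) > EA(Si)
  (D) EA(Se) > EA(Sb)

The general trend: electron affinity increases across a period and decreases down a group.
(A) Ge (period 4, group 14) vs As (period 4, group 15): the stated order contradicts the simple trend.
(B) Se (period 4, group 16) vs Sr (period 5, group 2): the stated order agrees with the simple trend.
(C) Cl (period 3, group 17) vs Si (period 3, group 14): the stated order agrees with the simple trend.
(D) Se (period 4, group 16) vs Sb (period 5, group 15): the stated order agrees with the simple trend.
The exception is (A): adding an electron to As's half-filled 4p³ is unfavourable, so Ge (4p²) has the more exothermic EA.

(A)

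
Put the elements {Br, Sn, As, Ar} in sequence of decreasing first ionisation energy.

Ar, Br, As, Sn

Ar is in period 3, group 18; As is in period 4, group 15; Br is in period 4, group 17; Sn is in period 5, group 14.
Removing the outermost electron gets harder across a period and easier down a group.
These span different periods and groups, so the two trends combine.
As > Sn: relative to Sn, both the across-period and down-group shifts push As's first ionization energy up.
Br > As: Br lies to the right of As in period 4, so the across-period effect alone puts Br higher.
Ar > Br: both effects reinforce here, so Ar is clearly the higher of the two.
For reference (kJ/mol): Ar 1521, As 947, Br 1140, Sn 709.
So from highest to lowest: Ar > Br > As > Sn.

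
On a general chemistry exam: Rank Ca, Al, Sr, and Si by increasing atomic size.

Si < Al < Ca < Sr

Al is in period 3, group 13; Si is in period 3, group 14; Ca is in period 4, group 2; Sr is in period 5, group 2.
Across a period the added protons contract the valence shell; down a group each new principal shell makes the atom larger.
Neither a single period nor a single group — weigh both effects.
Al > Si: Al lies to the left of Si in period 3, so the across-period effect alone puts Al larger.
Ca > Al: relative to Al, both the across-period and down-group shifts push Ca's atomic radius up.
Sr > Ca: Sr sits below Ca in group 2, so the down-group effect alone puts Sr larger.
Tabulated atomic radius (pm): Al 126, Si 116, Ca 171, Sr 185.
So from smallest to largest: Si < Al < Ca < Sr.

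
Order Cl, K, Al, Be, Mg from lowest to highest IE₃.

Al, Cl, K, Mg, Be

Consider each +2 ion: Cl²⁺ still has 5 valence electrons; K²⁺ is already 1 electron into the core; Al²⁺ still has 1 valence electron; Be²⁺ is the bare [He] core; Mg²⁺ is the bare [Ne] core.
Pulling an electron out of a noble-gas core costs far more than removing a remaining valence electron, so K, Mg and Be sit at the high end of IE_3.
Valence configurations: Cl²⁺ [Ne]3s²3p³, Al²⁺ [Ne]3s¹.
Approximate IE_3 values (kJ/mol): Cl 3822, K 4420, Al 2745, Be 14849, Mg 7733.
So the third ionization energies run Al < Cl < K < Mg < Be.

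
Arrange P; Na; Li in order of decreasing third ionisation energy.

Li > Na > P

The third ionization energy removes an electron from the +2 ion. For each element: P²⁺ still has 3 valence electrons; Na²⁺ is already 1 electron into the core; Li²⁺ is already 1 electron into the core.
Pulling an electron out of a noble-gas core costs far more than removing a remaining valence electron, so Na and Li sit at the high end of IE_3.
Tabulated IE_3 (kJ/mol): P 2914, Na 6910, Li 11815.
Hence IE_3: P < Na < Li.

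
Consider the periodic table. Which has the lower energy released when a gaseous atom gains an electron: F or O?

O

O is in period 2, group 16; F is in period 2, group 17.
EA tends to increase across a period and decrease down a group, though the pattern is less regular than for IE or radius.
All lie in period 2, so electron affinity increases left to right.
So O has the lower energy released when a gaseous atom gains an electron (O < F).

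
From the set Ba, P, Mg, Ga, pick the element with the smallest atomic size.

Mg is in period 3, group 2; P is in period 3, group 15; Ga is in period 4, group 13; Ba is in period 6, group 2.
Radius decreases left→right (rising Z_eff, same n) and increases top→bottom (higher n).
These span different periods and groups, so the two trends combine.
Ga > P: both effects reinforce here, so Ga is clearly the larger of the two.
Mg > Ga: the two effects oppose for this pair; the across-period effect wins (139 vs 124 pm).
Ba > Mg: they share group 2; the group trend gives Ba the larger value.
Tabulated atomic radius (pm): Mg 139, P 111, Ga 124, Ba 196.
The smallest atomic size among these belongs to P.

P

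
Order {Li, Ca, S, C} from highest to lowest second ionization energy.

IE_2 is the cost of taking one more electron from the +1 cation: Li⁺ is the bare [He] core; Ca⁺ still has 1 valence electron; S⁺ still has 5 valence electrons; C⁺ still has 3 valence electrons.
Pulling an electron out of a noble-gas core costs far more than removing a remaining valence electron, so Li sits at the high end of IE_2.
Valence configurations: Ca⁺ [Ar]4s¹, S⁺ [Ne]3s²3p³, C⁺ [He]2s²2p¹.
Approximate IE_2 values (kJ/mol): Li 7298, Ca 1145, S 2252, C 2353.
Hence IE_2: Ca < S < C < Li.

Li, C, S, Ca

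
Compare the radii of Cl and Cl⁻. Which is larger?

Forming Cl⁻ adds 1 electron to Cl. More electron–electron repulsion in the same shell, with unchanged nuclear charge, lets the cloud expand.
An anion is larger than its parent atom: Cl⁻ > Cl.

Cl⁻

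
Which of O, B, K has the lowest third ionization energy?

The third ionization energy removes an electron from the +2 ion. For each element: O²⁺ still has 4 valence electrons; B²⁺ still has 1 valence electron; K²⁺ is already 1 electron into the core.
Usually core removal costs more than valence removal, but here the competition is close: a tightly held n=2 valence electron can cost more to remove than an n=3 core electron, so the actual values have to decide it.
Valence configurations: O²⁺ [He]2s²2p², B²⁺ [He]2s¹.
The numbers (kJ/mol): O 5300, B 3660, K 4420.
Overall IE_3 order: B < K < O.

B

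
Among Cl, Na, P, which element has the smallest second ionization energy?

P

After 1 electron has been removed, what remains? Cl⁺ still has 6 valence electrons; Na⁺ is the bare [Ne] core; P⁺ still has 4 valence electrons.
Pulling an electron out of a noble-gas core costs far more than removing a remaining valence electron, so Na sits at the high end of IE_2.
Valence configurations: Cl⁺ [Ne]3s²3p⁴, P⁺ [Ne]3s²3p².
Tabulated IE_2 (kJ/mol): Cl 2298, Na 4562, P 1907.
So the second ionization energies run P < Cl < Na.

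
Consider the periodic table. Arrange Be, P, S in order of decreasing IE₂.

S, P, Be

The second ionization energy removes an electron from the +1 ion. For each element: Be⁺ still has 1 valence electron; P⁺ still has 4 valence electrons; S⁺ still has 5 valence electrons.
All are still removing valence electrons, so compare the +1 ions as you would atoms: IE_2 generally rises across a period (higher Z_eff) and falls down a group (larger shell), subject to the usual subshell exceptions.
Valence configurations: Be⁺ [He]2s¹, P⁺ [Ne]3s²3p², S⁺ [Ne]3s²3p³.
The numbers (kJ/mol): Be 1757, P 1907, S 2252.
Hence IE_2: Be < P < S.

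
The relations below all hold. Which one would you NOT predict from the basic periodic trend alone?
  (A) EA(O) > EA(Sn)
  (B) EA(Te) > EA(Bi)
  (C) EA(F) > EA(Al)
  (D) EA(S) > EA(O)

(D)

The general trend: electron affinity increases across a period and decreases down a group.
(A) O (period 2, group 16) vs Sn (period 5, group 14): the stated order agrees with the simple trend.
(B) Te (period 5, group 16) vs Bi (period 6, group 15): the stated order agrees with the simple trend.
(C) F (period 2, group 17) vs Al (period 3, group 13): the stated order agrees with the simple trend.
(D) S (period 3, group 16) vs O (period 2, group 16): the stated order contradicts the simple trend.
The exception is (D): the compact 2p subshell of O repels the added electron more than S's larger 3p does.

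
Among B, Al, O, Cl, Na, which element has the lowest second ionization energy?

Al

The second ionization energy removes an electron from the +1 ion. For each element: B⁺ still has 2 valence electrons; Al⁺ still has 2 valence electrons; O⁺ still has 5 valence electrons; Cl⁺ still has 6 valence electrons; Na⁺ is the bare [Ne] core.
Core electrons are held far more tightly than valence electrons, so Na tops the IE_2 order.
Valence configurations: B⁺ [He]2s², Al⁺ [Ne]3s², O⁺ [He]2s²2p³, Cl⁺ [Ne]3s²3p⁴.
Approximate IE_2 values (kJ/mol): B 2427, Al 1817, O 3388, Cl 2298, Na 4562.
Overall IE_2 order: Al < Cl < B < O < Na.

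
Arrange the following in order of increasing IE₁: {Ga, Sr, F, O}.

Sr < Ga < O < F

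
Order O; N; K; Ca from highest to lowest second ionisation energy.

After 1 electron has been removed, what remains? O⁺ still has 5 valence electrons; N⁺ still has 4 valence electrons; K⁺ is the bare [Ar] core; Ca⁺ still has 1 valence electron.
Usually core removal costs more than valence removal, but here the competition is close: a tightly held n=2 valence electron can cost more to remove than an n=3 core electron, so the actual values have to decide it.
Valence configurations: O⁺ [He]2s²2p³, N⁺ [He]2s²2p², Ca⁺ [Ar]4s¹.
Tabulated IE_2 (kJ/mol): O 3388, N 2856, K 3052, Ca 1145.
Overall IE_2 order: Ca < N < K < O.

O > K > N > Ca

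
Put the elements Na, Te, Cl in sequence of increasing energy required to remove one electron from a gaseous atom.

Na is in period 3, group 1; Cl is in period 3, group 17; Te is in period 5, group 16.
IE₁ increases left→right with effective nuclear charge and decreases top→bottom as the valence shell moves farther out.
Neither a single period nor a single group — weigh both effects.
Te > Na: period and group pull opposite ways; the across-period shift dominates (869 vs 496 kJ/mol).
Cl > Te: both effects reinforce here, so Cl is clearly the higher of the two.
Approximate values (kJ/mol): Na 496, Cl 1251, Te 869.
So from lowest to highest: Na < Te < Cl.

Na, Te, Cl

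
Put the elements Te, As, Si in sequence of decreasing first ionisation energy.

Si is in period 3, group 14; As is in period 4, group 15; Te is in period 5, group 16.
Across a period the outer electron is held more tightly (higher IE₁); down a group it sits in a higher shell, more shielded, and comes off more easily.
A diagonal step moves right (one effect) and down (the opposite effect) at once.
Te > Si: period and group pull opposite ways; the across-period shift dominates (869 vs 786 kJ/mol).
As > Te: the two effects oppose for this pair; the down-group effect wins (947 vs 869 kJ/mol).
Tabulated first ionization energy (kJ/mol): Si 786, As 947, Te 869.
So from highest to lowest: As > Te > Si.

As, Te, Si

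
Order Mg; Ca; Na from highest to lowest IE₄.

Mg, Na, Ca

After 3 electrons have been removed, what remains? Mg³⁺ is already 1 electron into the core; Ca³⁺ is already 1 electron into the core; Na³⁺ is already 2 electrons into the core.
All of these are removing an electron from a noble-gas core or deeper; the smaller core (lower principal quantum number) is held far more tightly, and within a period the higher nuclear charge binds the same core more tightly.
Approximate IE_4 values (kJ/mol): Mg 10543, Ca 6491, Na 9543.
So the fourth ionization energies run Ca < Na < Mg.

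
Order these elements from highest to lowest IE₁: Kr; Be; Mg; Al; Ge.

Removing the outermost electron gets harder across a period and easier down a group.
These span different periods and groups, so the two trends combine.
Mg > Al: this pair runs against the simple trend — see the exception note.
Ge > Mg: the two effects oppose for this pair; the across-period effect wins (762 vs 738 kJ/mol).
Be > Ge: period and group pull opposite ways; the down-group shift dominates (900 vs 762 kJ/mol).
Kr > Be: period and group pull opposite ways; the across-period shift dominates (1351 vs 900 kJ/mol).
Note the exception: Mg has a higher first ionization energy than Al, contrary to the simple trend — Al's single 3p electron is easier to remove than one from Mg's filled 3s².
For reference (kJ/mol): Be 900, Mg 738, Al 578, Ge 762, Kr 1351.
So from highest to lowest: Kr > Be > Ge > Mg > Al.

Kr > Be > Ge > Mg > Al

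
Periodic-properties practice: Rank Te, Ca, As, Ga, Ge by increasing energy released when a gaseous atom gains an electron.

Ca, Ga, As, Ge, Te

Adding an electron releases more energy for atoms nearer the top right (short of the noble gases).
Neither a single period nor a single group — weigh both effects.
Ga > Ca: both are in period 4; the period trend gives Ga the larger value.
As > Ga: As lies to the right of Ga in period 4, so the across-period effect alone puts As higher.
Ge > As: this pair runs against the simple trend — see the exception note.
Te > Ge: period and group pull opposite ways; the across-period shift dominates (190 vs 119 kJ/mol).
Note the exception: Ge has a higher electron affinity than As, contrary to the simple trend — adding an electron to As's half-filled 4p³ is unfavourable, so Ge (4p²) has the more exothermic EA.
Approximate values (kJ/mol): Ca 2, Ga 29, Ge 119, As 78, Te 190.
So from lowest to highest: Ca < Ga < As < Ge < Te.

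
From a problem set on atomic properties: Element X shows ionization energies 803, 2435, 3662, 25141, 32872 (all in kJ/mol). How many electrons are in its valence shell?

3

Look for the largest jump between consecutive ionization energies: IE4/IE3 ≈ 6.9, far larger than any earlier ratio.
That jump marks the point where a core electron is being removed. So the atom has 3 valence electrons.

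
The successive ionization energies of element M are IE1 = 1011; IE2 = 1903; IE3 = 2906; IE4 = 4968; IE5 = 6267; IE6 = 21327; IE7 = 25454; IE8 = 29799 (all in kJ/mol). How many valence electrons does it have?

Look for the largest jump between consecutive ionization energies: IE6/IE5 ≈ 3.4, far larger than any earlier ratio.
That jump marks the point where a core electron is being removed. So the atom has 5 valence electrons.

5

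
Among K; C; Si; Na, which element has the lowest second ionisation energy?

Si

After 1 electron has been removed, what remains? K⁺ is the bare [Ar] core; C⁺ still has 3 valence electrons; Si⁺ still has 3 valence electrons; Na⁺ is the bare [Ne] core.
Core electrons are held far more tightly than valence electrons, so K and Na top the IE_2 order.
Valence configurations: C⁺ [He]2s²2p¹, Si⁺ [Ne]3s²3p¹.
The numbers (kJ/mol): K 3052, C 2353, Si 1577, Na 4562.
Putting it together, IE_2: Si < C < K < Na.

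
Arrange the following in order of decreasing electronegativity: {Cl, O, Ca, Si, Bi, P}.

O > Cl > P > Bi > Si > Ca

O is in period 2, group 16; Si is in period 3, group 14; P is in period 3, group 15; Cl is in period 3, group 17; Ca is in period 4, group 2; Bi is in period 6, group 15.
Electronegativity increases across a period and decreases down a group, tracking effective nuclear charge and atomic size.
Here both period and group differ, so the two effects have to be weighed against each other.
Si > Ca: both effects reinforce here, so Si is clearly the higher of the two.
Bi > Si: period and group pull opposite ways; the across-period shift dominates (2.02 vs 1.90).
P > Bi: they share group 15; the group trend gives P the larger value.
Cl > P: Cl lies to the right of P in period 3, so the across-period effect alone puts Cl higher.
O > Cl: period and group pull opposite ways; the down-group shift dominates (3.44 vs 3.16).
Approximate values (Pauling): O 3.44, Si 1.90, P 2.19, Cl 3.16, Ca 1.00, Bi 2.02.
So from highest to lowest: O > Cl > P > Bi > Si > Ca.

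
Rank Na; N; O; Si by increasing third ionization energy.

Si < N < O < Na

IE_3 is the cost of taking one more electron from the +2 cation: Na²⁺ is already 1 electron into the core; N²⁺ still has 3 valence electrons; O²⁺ still has 4 valence electrons; Si²⁺ still has 2 valence electrons.
Core electrons are held far more tightly than valence electrons, so Na tops the IE_3 order.
Valence configurations: N²⁺ [He]2s²2p¹, O²⁺ [He]2s²2p², Si²⁺ [Ne]3s².
Tabulated IE_3 (kJ/mol): Na 6910, N 4578, O 5300, Si 3232.
So the third ionization energies run Si < N < O < Na.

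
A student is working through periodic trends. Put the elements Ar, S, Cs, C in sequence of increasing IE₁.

C is in period 2, group 14; S is in period 3, group 16; Ar is in period 3, group 18; Cs is in period 6, group 1.
Across a period the outer electron is held more tightly (higher IE₁); down a group it sits in a higher shell, more shielded, and comes off more easily.
Neither a single period nor a single group — weigh both effects.
S > Cs: relative to Cs, both the across-period and down-group shifts push S's first ionization energy up.
C > S: period and group pull opposite ways; the down-group shift dominates (1086 vs 1000 kJ/mol).
Ar > C: the two effects oppose for this pair; the across-period effect wins (1521 vs 1086 kJ/mol).
For reference (kJ/mol): C 1086, S 1000, Ar 1521, Cs 376.
So from lowest to highest: Cs < S < C < Ar.

Cs, S, C, Ar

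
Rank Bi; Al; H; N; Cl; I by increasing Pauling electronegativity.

H is in period 1, group 1; N is in period 2, group 15; Al is in period 3, group 13; Cl is in period 3, group 17; I is in period 5, group 17; Bi is in period 6, group 15.
Electronegativity increases across a period and decreases down a group, tracking effective nuclear charge and atomic size.
Neither a single period nor a single group — weigh both effects.
Bi > Al: period and group pull opposite ways; the across-period shift dominates (2.02 vs 1.61).
H > Bi: the two effects oppose for this pair; the down-group effect wins (2.20 vs 2.02).
I > H: the two effects oppose for this pair; the across-period effect wins (2.66 vs 2.20).
N > I: the two effects oppose for this pair; the down-group effect wins (3.04 vs 2.66).
Cl > N: the two effects oppose for this pair; the across-period effect wins (3.16 vs 3.04).
Tabulated electronegativity (Pauling): H 2.20, N 3.04, Al 1.61, Cl 3.16, I 2.66, Bi 2.02.
So from lowest to highest: Al < Bi < H < I < N < Cl.

Al, Bi, H, I, N, Cl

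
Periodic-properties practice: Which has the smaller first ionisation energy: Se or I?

Across a period the outer electron is held more tightly (higher IE₁); down a group it sits in a higher shell, more shielded, and comes off more easily.
These sit on a diagonal, where the across-period and down-group effects partly cancel.
I > Se: the two effects oppose for this pair; the across-period effect wins (1008 vs 941 kJ/mol).
For reference (kJ/mol): Se 941, I 1008.
So Se has the smaller first ionisation energy (Se < I).

Se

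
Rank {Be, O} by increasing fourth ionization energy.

O, Be

The fourth ionization energy removes an electron from the +3 ion. For each element: Be³⁺ is already 1 electron into the core; O³⁺ still has 3 valence electrons.
Pulling an electron out of a noble-gas core costs far more than removing a remaining valence electron, so Be sits at the high end of IE_4.
Approximate IE_4 values (kJ/mol): Be 21007, O 7469.
Putting it together, IE_4: O < Be.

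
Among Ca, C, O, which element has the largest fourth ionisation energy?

Consider each +3 ion: Ca³⁺ is already 1 electron into the core; C³⁺ still has 1 valence electron; O³⁺ still has 3 valence electrons.
Usually core removal costs more than valence removal, but here the competition is close: a tightly held n=2 valence electron can cost more to remove than an n=3 core electron, so the actual values have to decide it.
Valence configurations: C³⁺ [He]2s¹, O³⁺ [He]2s²2p¹.
Approximate IE_4 values (kJ/mol): Ca 6491, C 6223, O 7469.
Putting it together, IE_4: C < Ca < O.

O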